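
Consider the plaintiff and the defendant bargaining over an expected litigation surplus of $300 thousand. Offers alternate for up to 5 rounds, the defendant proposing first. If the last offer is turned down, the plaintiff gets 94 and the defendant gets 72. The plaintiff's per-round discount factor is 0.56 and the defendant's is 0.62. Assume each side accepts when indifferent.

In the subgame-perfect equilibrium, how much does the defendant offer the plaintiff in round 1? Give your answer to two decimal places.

Solve by backward induction from round 5.
Round 5 (the defendant proposes): the plaintiff gets 94 if talks fail, so the defendant offers 94 and keeps 206.
Round 4 (the plaintiff proposes): the defendant can get 206 next round, worth 0.62 × 206 = 127.72 now, so the plaintiff offers 127.72, keeping 172.28.
Round 3 (the defendant proposes): the plaintiff can get 172.28 next round, worth 0.56 × 172.28 = 96.4768 now, so the defendant offers 96.4768, keeping 203.5232.
Round 2 (the plaintiff proposes): the defendant can get 203.5232 next round, worth 0.62 × 203.5232 = 126.184384 now; the plaintiff offers that and keeps 173.815616.
Round 1 (the defendant proposes): the plaintiff can get 173.815616 next round, worth 0.56 × 173.815616 = 97.33674496 now, so the defendant offers 97.33674496, keeping 202.66325504.

97.34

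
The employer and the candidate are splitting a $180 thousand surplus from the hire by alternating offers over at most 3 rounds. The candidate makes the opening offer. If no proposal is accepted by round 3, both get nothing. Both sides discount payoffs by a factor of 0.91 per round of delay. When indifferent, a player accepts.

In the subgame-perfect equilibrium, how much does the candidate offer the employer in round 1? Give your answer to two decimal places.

By backward induction:
Round 3 (the candidate proposes): rejection yields 0 for the employer; the candidate offers 0 and keeps 180.
Round 2 (the employer proposes): the candidate can get 180 next round, worth 0.91 × 180 = 163.8 now; the employer offers that and keeps 16.2.
Round 1 (the candidate proposes): the employer can get 16.2 next round, worth 0.91 × 16.2 = 14.742 now, so the candidate offers 14.742, keeping 165.258.

14.74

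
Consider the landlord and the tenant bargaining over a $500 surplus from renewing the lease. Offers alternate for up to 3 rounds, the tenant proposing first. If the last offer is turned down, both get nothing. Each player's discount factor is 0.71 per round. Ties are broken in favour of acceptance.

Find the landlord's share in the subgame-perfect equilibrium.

Round 3 (the tenant proposes): the landlord will accept anything ≥ 0, so the tenant offers 0 and keeps 500.
Round 2 (the landlord proposes): the tenant can get 500 next round, worth 0.71 × 500 = 355 now; the landlord offers that and keeps 145.
Round 1 (the tenant proposes): the landlord can get 145 next round, worth 0.71 × 145 = 102.95 now; the tenant offers that and keeps 397.05.

102.95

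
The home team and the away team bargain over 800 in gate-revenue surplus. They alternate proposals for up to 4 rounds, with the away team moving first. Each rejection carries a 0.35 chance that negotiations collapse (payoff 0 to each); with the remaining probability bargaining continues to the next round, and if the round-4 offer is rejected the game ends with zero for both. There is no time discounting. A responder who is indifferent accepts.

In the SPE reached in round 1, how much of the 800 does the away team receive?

By backward induction:
Round 4 (the home team proposes): the away team will accept anything ≥ 0, so the home team offers 0 and keeps 800.
Round 3 (the away team proposes): rejecting gives the home team an expected 0.65 × 800 = 520. The away team offers 520 and keeps 800 − 520 = 280.
Round 2 (the home team proposes): rejecting gives the away team an expected 0.65 × 280 = 182; the home team offers that and keeps 618.
Round 1 (the away team proposes): rejecting gives the home team an expected 0.65 × 618 = 401.7. The away team offers 401.7 and keeps 800 − 401.7 = 398.3.

398.3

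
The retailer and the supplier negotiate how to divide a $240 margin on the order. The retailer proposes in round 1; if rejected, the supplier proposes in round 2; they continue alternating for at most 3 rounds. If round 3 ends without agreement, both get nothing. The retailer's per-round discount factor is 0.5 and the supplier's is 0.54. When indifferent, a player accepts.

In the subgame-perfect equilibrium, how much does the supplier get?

By backward induction:
Round 3 (the retailer proposes): rejection yields 0 for the supplier; the retailer offers 0 and keeps 240.
Round 2 (the supplier proposes): the retailer can get 240 next round, worth 0.5 × 240 = 120 now, so the supplier offers 120, keeping 120.
Round 1 (the retailer proposes): the supplier can get 120 next round, worth 0.54 × 120 = 64.8 now, so the retailer offers 64.8, keeping 175.2.

64.8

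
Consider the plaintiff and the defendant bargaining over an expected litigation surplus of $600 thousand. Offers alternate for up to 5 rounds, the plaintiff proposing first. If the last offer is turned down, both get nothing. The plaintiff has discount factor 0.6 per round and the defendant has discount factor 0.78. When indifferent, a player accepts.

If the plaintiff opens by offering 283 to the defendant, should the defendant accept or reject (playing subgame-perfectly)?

Accept

Round 5 (the plaintiff proposes): the defendant will accept anything ≥ 0, so the plaintiff offers 0 and keeps 600.
Round 4 (the defendant proposes): the plaintiff can get 600 next round, worth 0.6 × 600 = 360 now; the defendant offers that and keeps 240.
Round 3 (the plaintiff proposes): the defendant can get 240 next round, worth 0.78 × 240 = 187.2 now, so the plaintiff offers 187.2, keeping 412.8.
Round 2 (the defendant proposes): the plaintiff can get 412.8 next round, worth 0.6 × 412.8 = 247.68 now; the defendant offers that and keeps 352.32.
So by rejecting in round 1, the defendant gets 352.32 next round, worth 0.78 × 352.32 = 274.8096 now.
Offer 283 ≥ 274.8096, so the defendant accepts.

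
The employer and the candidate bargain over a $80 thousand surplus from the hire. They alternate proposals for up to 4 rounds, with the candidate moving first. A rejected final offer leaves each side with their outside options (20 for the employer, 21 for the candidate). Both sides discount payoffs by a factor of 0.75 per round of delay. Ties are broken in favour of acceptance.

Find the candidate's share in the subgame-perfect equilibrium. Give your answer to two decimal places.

Round 4 (the employer proposes): the candidate gets 21 if talks fail, so the employer offers 21 and keeps 59.
Round 3 (the candidate proposes): the employer can get 59 next round, worth 0.75 × 59 = 44.25 now. The candidate offers 44.25 and keeps 80 − 44.25 = 35.75.
Round 2 (the employer proposes): the candidate can get 35.75 next round, worth 0.75 × 35.75 = 26.8125 now; the employer offers that and keeps 53.1875.
Round 1 (the candidate proposes): the employer can get 53.1875 next round, worth 0.75 × 53.1875 = 39.890625 now; the candidate offers that and keeps 40.109375.

40.11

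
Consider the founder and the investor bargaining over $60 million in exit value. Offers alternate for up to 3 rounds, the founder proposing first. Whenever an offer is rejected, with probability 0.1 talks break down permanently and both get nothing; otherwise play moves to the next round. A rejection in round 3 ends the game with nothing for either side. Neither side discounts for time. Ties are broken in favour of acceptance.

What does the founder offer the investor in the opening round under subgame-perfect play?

Round 3 (the founder proposes): rejection yields 0 for the investor; the founder offers 0 and keeps 60.
Round 2 (the investor proposes): rejecting gives the founder an expected 0.9 × 60 = 54, so the investor offers 54, keeping 6.
Round 1 (the founder proposes): rejecting gives the investor an expected 0.9 × 6 = 5.4. The founder offers 5.4 and keeps 60 − 5.4 = 54.6.

5.4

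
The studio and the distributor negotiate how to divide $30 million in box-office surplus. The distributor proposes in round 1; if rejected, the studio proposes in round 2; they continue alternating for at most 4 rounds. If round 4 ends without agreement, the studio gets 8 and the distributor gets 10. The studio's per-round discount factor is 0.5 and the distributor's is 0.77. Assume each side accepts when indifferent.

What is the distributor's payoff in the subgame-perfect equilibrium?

Round 4 (the studio proposes): the distributor gets 10 if talks fail, so the studio offers 10 and keeps 20.
Round 3 (the distributor proposes): the studio can get 20 next round, worth 0.5 × 20 = 10 now, so the distributor offers 10, keeping 20.
Round 2 (the studio proposes): the distributor can get 20 next round, worth 0.77 × 20 = 15.4 now; the studio offers that and keeps 14.6.
Round 1 (the distributor proposes): the studio can get 14.6 next round, worth 0.5 × 14.6 = 7.3 now, so the distributor offers 7.3, keeping 22.7.

22.7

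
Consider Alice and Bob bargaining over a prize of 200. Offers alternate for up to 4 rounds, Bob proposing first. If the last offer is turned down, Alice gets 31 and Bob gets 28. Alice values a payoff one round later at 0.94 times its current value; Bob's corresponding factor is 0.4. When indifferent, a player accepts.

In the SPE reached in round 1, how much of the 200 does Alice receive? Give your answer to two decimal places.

173.59

Round 4 (Alice proposes): Bob gets 28 if talks fail, so Alice offers 28 and keeps 172.
Round 3 (Bob proposes): Alice can get 172 next round, worth 0.94 × 172 = 161.68 now, so Bob offers 161.68, keeping 38.32.
Round 2 (Alice proposes): Bob can get 38.32 next round, worth 0.4 × 38.32 = 15.328 now; Alice offers that and keeps 184.672.
Round 1 (Bob proposes): Alice can get 184.672 next round, worth 0.94 × 184.672 = 173.59168 now. Bob offers 173.59168 and keeps 200 − 173.59168 = 26.40832.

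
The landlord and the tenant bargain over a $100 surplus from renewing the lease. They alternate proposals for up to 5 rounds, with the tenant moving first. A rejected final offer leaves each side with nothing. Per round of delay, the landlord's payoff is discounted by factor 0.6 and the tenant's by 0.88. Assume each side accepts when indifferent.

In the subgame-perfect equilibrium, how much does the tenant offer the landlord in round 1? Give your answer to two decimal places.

Round 5 (the tenant proposes): the landlord will accept anything ≥ 0, so the tenant offers 0 and keeps 100.
Round 4 (the landlord proposes): the tenant can get 100 next round, worth 0.88 × 100 = 88 now. The landlord offers 88 and keeps 100 − 88 = 12.
Round 3 (the tenant proposes): the landlord can get 12 next round, worth 0.6 × 12 = 7.2 now, so the tenant offers 7.2, keeping 92.8.
Round 2 (the landlord proposes): the tenant can get 92.8 next round, worth 0.88 × 92.8 = 81.664 now, so the landlord offers 81.664, keeping 18.336.
Round 1 (the tenant proposes): the landlord can get 18.336 next round, worth 0.6 × 18.336 = 11.0016 now, so the tenant offers 11.0016, keeping 88.9984.

11.00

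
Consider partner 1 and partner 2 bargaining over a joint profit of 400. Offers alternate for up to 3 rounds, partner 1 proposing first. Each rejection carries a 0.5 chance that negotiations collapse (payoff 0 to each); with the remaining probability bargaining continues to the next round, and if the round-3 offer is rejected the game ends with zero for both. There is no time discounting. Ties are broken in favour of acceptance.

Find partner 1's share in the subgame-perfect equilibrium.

Round 3 (partner 1 proposes): rejection yields 0 for partner 2; partner 1 offers 0 and keeps 400.
Round 2 (partner 2 proposes): rejecting gives partner 1 an expected 0.5 × 400 = 200, so partner 2 offers 200, keeping 200.
Round 1 (partner 1 proposes): rejecting gives partner 2 an expected 0.5 × 200 = 100, so partner 1 offers 100, keeping 300.

300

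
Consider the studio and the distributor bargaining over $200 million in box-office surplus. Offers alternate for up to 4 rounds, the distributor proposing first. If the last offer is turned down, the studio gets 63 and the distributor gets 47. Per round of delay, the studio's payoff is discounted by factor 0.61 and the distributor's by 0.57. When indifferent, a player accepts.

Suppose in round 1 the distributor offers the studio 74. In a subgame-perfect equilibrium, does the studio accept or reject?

Work out the studio's continuation value if the offer is rejected.
Round 4 (the studio proposes): the distributor gets 47 if talks fail, so the studio offers 47 and keeps 153.
Round 3 (the distributor proposes): the studio can get 153 next round, worth 0.61 × 153 = 93.33 now. The distributor offers 93.33 and keeps 200 − 93.33 = 106.67.
Round 2 (the studio proposes): the distributor can get 106.67 next round, worth 0.57 × 106.67 = 60.8019 now. The studio offers 60.8019 and keeps 200 − 60.8019 = 139.1981.
So by rejecting in round 1, the studio gets 139.1981 next round, worth 0.61 × 139.1981 = 84.910841 now.
Offer 74 < 84.910841, so the studio rejects.

Reject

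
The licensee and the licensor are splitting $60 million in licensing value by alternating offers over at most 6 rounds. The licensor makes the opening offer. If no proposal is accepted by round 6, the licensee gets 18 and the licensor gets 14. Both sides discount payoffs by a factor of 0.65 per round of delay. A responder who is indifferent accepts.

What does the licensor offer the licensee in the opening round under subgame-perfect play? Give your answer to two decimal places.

24.75

Round 6 (the licensee proposes): the licensor gets 14 if talks fail, so the licensee offers 14 and keeps 46.
Round 5 (the licensor proposes): the licensee can get 46 next round, worth 0.65 × 46 = 29.9 now; the licensor offers that and keeps 30.1.
Round 4 (the licensee proposes): the licensor can get 30.1 next round, worth 0.65 × 30.1 = 19.565 now. The licensee offers 19.565 and keeps 60 − 19.565 = 40.435.
Round 3 (the licensor proposes): the licensee can get 40.435 next round, worth 0.65 × 40.435 = 26.28275 now; the licensor offers that and keeps 33.71725.
Round 2 (the licensee proposes): the licensor can get 33.71725 next round, worth 0.65 × 33.71725 = 21.9162125 now; the licensee offers that and keeps 38.0837875.
Round 1 (the licensor proposes): the licensee can get 38.0837875 next round, worth 0.65 × 38.0837875 = 24.754461875 now, so the licensor offers 24.754461875, keeping 35.245538125.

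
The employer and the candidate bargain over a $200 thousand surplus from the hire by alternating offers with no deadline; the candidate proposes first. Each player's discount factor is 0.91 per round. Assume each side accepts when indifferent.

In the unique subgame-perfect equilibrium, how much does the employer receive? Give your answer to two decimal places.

Let x be the candidate's share when the candidate proposes and y be the employer's share when the employer proposes.
The employer accepts iff offered ≥ 0.91·y, so x = 200 − 0.91y. Symmetrically y = 200 − 0.91x.
Substituting: x = 200 − 0.91(200 − 0.91x), giving x(1 − 0.91·0.91) = 200(1 − 0.91).
So x = 200 × 0.09 / 0.1719 ≈ 104.7120, and the employer receives 200 − x ≈ 95.2880.

95.29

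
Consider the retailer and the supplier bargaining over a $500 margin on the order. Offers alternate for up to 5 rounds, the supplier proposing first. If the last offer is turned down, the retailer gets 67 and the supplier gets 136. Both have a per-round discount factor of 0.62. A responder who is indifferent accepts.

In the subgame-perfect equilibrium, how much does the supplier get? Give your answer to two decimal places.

Solve by backward induction from round 5.
Round 5 (the supplier proposes): the retailer gets 67 if talks fail, so the supplier offers 67 and keeps 433.
Round 4 (the retailer proposes): the supplier can get 433 next round, worth 0.62 × 433 = 268.46 now, so the retailer offers 268.46, keeping 231.54.
Round 3 (the supplier proposes): the retailer can get 231.54 next round, worth 0.62 × 231.54 = 143.5548 now, so the supplier offers 143.5548, keeping 356.4452.
Round 2 (the retailer proposes): the supplier can get 356.4452 next round, worth 0.62 × 356.4452 = 220.996024 now, so the retailer offers 220.996024, keeping 279.003976.
Round 1 (the supplier proposes): the retailer can get 279.003976 next round, worth 0.62 × 279.003976 = 172.98246512 now. The supplier offers 172.98246512 and keeps 500 − 172.98246512 = 327.01753488.

327.02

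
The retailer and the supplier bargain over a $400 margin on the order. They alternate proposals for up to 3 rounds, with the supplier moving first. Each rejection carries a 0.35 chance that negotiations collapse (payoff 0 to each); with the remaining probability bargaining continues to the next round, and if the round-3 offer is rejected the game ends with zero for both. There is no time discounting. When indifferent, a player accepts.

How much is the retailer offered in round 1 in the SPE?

91

By backward induction:
Round 3 (the supplier proposes): the retailer will accept anything ≥ 0, so the supplier offers 0 and keeps 400.
Round 2 (the retailer proposes): rejecting gives the supplier an expected 0.65 × 400 = 260; the retailer offers that and keeps 140.
Round 1 (the supplier proposes): rejecting gives the retailer an expected 0.65 × 140 = 91; the supplier offers that and keeps 309.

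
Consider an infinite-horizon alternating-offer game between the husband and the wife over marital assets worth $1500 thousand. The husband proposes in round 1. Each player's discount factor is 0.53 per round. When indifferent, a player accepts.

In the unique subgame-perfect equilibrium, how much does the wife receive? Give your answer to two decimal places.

In a stationary SPE each proposer offers the other exactly their discounted continuation value.
If the husband keeps x when proposing and the wife keeps y when proposing, then x = 1500 − 0.53y and y = 1500 − 0.53x.
Solving: x = 1500(1 − 0.53) / (1 − 0.53·0.53) = 705 / 0.7191 ≈ 980.3922.
The wife gets 1500 − 980.3922 ≈ 519.6078.

519.61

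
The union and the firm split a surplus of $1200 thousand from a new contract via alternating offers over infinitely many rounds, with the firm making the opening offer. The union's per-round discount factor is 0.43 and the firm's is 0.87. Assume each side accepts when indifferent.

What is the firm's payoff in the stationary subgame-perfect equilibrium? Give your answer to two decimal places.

1092.83

Let x be the firm's share when the firm proposes and y be the union's share when the union proposes.
The union accepts iff offered ≥ 0.43·y, so x = 1200 − 0.43y. Symmetrically y = 1200 − 0.87x.
Substituting: x = 1200 − 0.43(1200 − 0.87x), giving x(1 − 0.87·0.43) = 1200(1 − 0.43).
So x = 1200 × 0.57 / 0.6259 ≈ 1092.8263, and the union receives 1200 − x ≈ 107.1737.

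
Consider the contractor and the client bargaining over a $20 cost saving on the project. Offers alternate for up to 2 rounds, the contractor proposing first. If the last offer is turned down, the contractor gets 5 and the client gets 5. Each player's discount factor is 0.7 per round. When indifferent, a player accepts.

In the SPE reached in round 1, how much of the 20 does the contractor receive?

9.5

Work backward from the last round.
Round 2 (the client proposes): the contractor gets 5 if talks fail, so the client offers 5 and keeps 15.
Round 1 (the contractor proposes): the client can get 15 next round, worth 0.7 × 15 = 10.5 now. The contractor offers 10.5 and keeps 20 − 10.5 = 9.5.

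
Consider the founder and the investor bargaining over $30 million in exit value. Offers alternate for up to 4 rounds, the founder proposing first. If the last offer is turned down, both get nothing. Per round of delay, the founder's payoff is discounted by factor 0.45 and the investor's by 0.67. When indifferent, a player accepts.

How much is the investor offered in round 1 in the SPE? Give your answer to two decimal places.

Round 4 (the investor proposes): rejection yields 0 for the founder; the investor offers 0 and keeps 30.
Round 3 (the founder proposes): the investor can get 30 next round, worth 0.67 × 30 = 20.1 now, so the founder offers 20.1, keeping 9.9.
Round 2 (the investor proposes): the founder can get 9.9 next round, worth 0.45 × 9.9 = 4.455 now; the investor offers that and keeps 25.545.
Round 1 (the founder proposes): the investor can get 25.545 next round, worth 0.67 × 25.545 = 17.11515 now. The founder offers 17.11515 and keeps 30 − 17.11515 = 12.88485.

17.12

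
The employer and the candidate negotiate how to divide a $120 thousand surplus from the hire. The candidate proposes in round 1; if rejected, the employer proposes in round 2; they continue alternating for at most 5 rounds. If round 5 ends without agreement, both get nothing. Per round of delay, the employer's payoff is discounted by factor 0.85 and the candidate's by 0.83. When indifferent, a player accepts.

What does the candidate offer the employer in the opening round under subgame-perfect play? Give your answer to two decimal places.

29.57

Round 5 (the candidate proposes): the employer will accept anything ≥ 0, so the candidate offers 0 and keeps 120.
Round 4 (the employer proposes): the candidate can get 120 next round, worth 0.83 × 120 = 99.6 now, so the employer offers 99.6, keeping 20.4.
Round 3 (the candidate proposes): the employer can get 20.4 next round, worth 0.85 × 20.4 = 17.34 now. The candidate offers 17.34 and keeps 120 − 17.34 = 102.66.
Round 2 (the employer proposes): the candidate can get 102.66 next round, worth 0.83 × 102.66 = 85.2078 now, so the employer offers 85.2078, keeping 34.7922.
Round 1 (the candidate proposes): the employer can get 34.7922 next round, worth 0.85 × 34.7922 = 29.57337 now, so the candidate offers 29.57337, keeping 90.42663.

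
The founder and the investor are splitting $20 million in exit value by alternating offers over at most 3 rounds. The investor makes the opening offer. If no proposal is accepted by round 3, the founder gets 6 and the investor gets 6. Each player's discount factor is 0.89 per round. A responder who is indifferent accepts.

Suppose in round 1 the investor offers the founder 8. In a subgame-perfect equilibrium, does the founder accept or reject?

Accept

Round 3 (the investor proposes): the founder gets 6 if talks fail, so the investor offers 6 and keeps 14.
Round 2 (the founder proposes): the investor can get 14 next round, worth 0.89 × 14 = 12.46 now. The founder offers 12.46 and keeps 20 − 12.46 = 7.54.
So by rejecting in round 1, the founder gets 7.54 next round, worth 0.89 × 7.54 = 6.7106 now.
Offer 8 ≥ 6.7106, so the founder accepts.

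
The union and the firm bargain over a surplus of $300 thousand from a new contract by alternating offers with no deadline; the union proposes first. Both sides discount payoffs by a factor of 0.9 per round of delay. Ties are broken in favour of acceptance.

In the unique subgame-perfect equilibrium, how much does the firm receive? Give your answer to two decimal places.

In a stationary SPE each proposer offers the other exactly their discounted continuation value.
If the union keeps x when proposing and the firm keeps y when proposing, then x = 300 − 0.9y and y = 300 − 0.9x.
Solving: x = 300(1 − 0.9) / (1 − 0.9·0.9) = 30 / 0.19 ≈ 157.8947.
The firm gets 300 − 157.8947 ≈ 142.1053.

142.11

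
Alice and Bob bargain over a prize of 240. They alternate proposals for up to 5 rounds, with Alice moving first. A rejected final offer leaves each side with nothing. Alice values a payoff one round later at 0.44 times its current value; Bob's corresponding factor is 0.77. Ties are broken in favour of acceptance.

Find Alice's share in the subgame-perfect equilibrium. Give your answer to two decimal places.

Round 5 (Alice proposes): rejection yields 0 for Bob; Alice offers 0 and keeps 240.
Round 4 (Bob proposes): Alice can get 240 next round, worth 0.44 × 240 = 105.6 now. Bob offers 105.6 and keeps 240 − 105.6 = 134.4.
Round 3 (Alice proposes): Bob can get 134.4 next round, worth 0.77 × 134.4 = 103.488 now; Alice offers that and keeps 136.512.
Round 2 (Bob proposes): Alice can get 136.512 next round, worth 0.44 × 136.512 = 60.06528 now. Bob offers 60.06528 and keeps 240 − 60.06528 = 179.93472.
Round 1 (Alice proposes): Bob can get 179.93472 next round, worth 0.77 × 179.93472 = 138.5497344 now; Alice offers that and keeps 101.4502656.

101.45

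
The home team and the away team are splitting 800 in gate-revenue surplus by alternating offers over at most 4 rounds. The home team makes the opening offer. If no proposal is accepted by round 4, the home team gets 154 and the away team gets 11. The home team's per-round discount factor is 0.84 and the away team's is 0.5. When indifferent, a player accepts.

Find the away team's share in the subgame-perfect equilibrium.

Round 4 (the away team proposes): the home team gets 154 if talks fail, so the away team offers 154 and keeps 646.
Round 3 (the home team proposes): the away team can get 646 next round, worth 0.5 × 646 = 323 now; the home team offers that and keeps 477.
Round 2 (the away team proposes): the home team can get 477 next round, worth 0.84 × 477 = 400.68 now. The away team offers 400.68 and keeps 800 − 400.68 = 399.32.
Round 1 (the home team proposes): the away team can get 399.32 next round, worth 0.5 × 399.32 = 199.66 now. The home team offers 199.66 and keeps 800 − 199.66 = 600.34.

199.66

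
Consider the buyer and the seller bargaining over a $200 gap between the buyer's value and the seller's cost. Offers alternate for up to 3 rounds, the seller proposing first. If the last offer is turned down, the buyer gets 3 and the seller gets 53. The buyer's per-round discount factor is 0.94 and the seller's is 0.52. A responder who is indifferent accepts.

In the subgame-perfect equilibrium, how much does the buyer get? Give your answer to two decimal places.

Round 3 (the seller proposes): the buyer gets 3 if talks fail, so the seller offers 3 and keeps 197.
Round 2 (the buyer proposes): the seller can get 197 next round, worth 0.52 × 197 = 102.44 now. The buyer offers 102.44 and keeps 200 − 102.44 = 97.56.
Round 1 (the seller proposes): the buyer can get 97.56 next round, worth 0.94 × 97.56 = 91.7064 now; the seller offers that and keeps 108.2936.

91.71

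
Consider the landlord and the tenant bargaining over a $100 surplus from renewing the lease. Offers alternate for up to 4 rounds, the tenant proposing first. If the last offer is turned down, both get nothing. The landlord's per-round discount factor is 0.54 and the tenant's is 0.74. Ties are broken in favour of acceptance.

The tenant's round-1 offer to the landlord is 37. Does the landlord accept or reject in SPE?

Accept

Work out the landlord's continuation value if the offer is rejected.
Round 4 (the landlord proposes): rejection yields 0 for the tenant; the landlord offers 0 and keeps 100.
Round 3 (the tenant proposes): the landlord can get 100 next round, worth 0.54 × 100 = 54 now; the tenant offers that and keeps 46.
Round 2 (the landlord proposes): the tenant can get 46 next round, worth 0.74 × 46 = 34.04 now, so the landlord offers 34.04, keeping 65.96.
So by rejecting in round 1, the landlord gets 65.96 next round, worth 0.54 × 65.96 = 35.6184 now.
Offer 37 ≥ 35.6184, so the landlord accepts.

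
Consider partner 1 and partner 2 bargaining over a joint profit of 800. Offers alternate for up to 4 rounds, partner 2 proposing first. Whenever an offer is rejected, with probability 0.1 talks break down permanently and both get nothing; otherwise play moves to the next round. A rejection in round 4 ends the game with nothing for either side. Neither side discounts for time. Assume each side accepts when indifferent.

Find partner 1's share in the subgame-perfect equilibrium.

655.2

By backward induction:
Round 4 (partner 1 proposes): rejection yields 0 for partner 2; partner 1 offers 0 and keeps 800.
Round 3 (partner 2 proposes): rejecting gives partner 1 an expected 0.9 × 800 = 720; partner 2 offers that and keeps 80.
Round 2 (partner 1 proposes): rejecting gives partner 2 an expected 0.9 × 80 = 72. Partner 1 offers 72 and keeps 800 − 72 = 728.
Round 1 (partner 2 proposes): rejecting gives partner 1 an expected 0.9 × 728 = 655.2. Partner 2 offers 655.2 and keeps 800 − 655.2 = 144.8.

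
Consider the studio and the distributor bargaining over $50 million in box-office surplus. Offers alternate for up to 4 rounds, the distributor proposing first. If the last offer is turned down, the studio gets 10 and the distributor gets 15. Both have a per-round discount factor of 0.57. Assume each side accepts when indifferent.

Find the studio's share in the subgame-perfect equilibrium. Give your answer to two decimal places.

18.74

By backward induction:
Round 4 (the studio proposes): the distributor gets 15 if talks fail, so the studio offers 15 and keeps 35.
Round 3 (the distributor proposes): the studio can get 35 next round, worth 0.57 × 35 = 19.95 now; the distributor offers that and keeps 30.05.
Round 2 (the studio proposes): the distributor can get 30.05 next round, worth 0.57 × 30.05 = 17.1285 now; the studio offers that and keeps 32.8715.
Round 1 (the distributor proposes): the studio can get 32.8715 next round, worth 0.57 × 32.8715 = 18.736755 now. The distributor offers 18.736755 and keeps 50 − 18.736755 = 31.263245.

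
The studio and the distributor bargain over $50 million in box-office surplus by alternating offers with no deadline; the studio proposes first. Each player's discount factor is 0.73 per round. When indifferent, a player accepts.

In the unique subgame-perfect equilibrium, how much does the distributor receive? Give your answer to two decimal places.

In a stationary SPE each proposer offers the other exactly their discounted continuation value.
If the studio keeps x when proposing and the distributor keeps y when proposing, then x = 50 − 0.73y and y = 50 − 0.73x.
Solving: x = 50(1 − 0.73) / (1 − 0.73·0.73) = 13.5 / 0.4671 ≈ 28.9017.
The distributor gets 50 − 28.9017 ≈ 21.0983.

21.10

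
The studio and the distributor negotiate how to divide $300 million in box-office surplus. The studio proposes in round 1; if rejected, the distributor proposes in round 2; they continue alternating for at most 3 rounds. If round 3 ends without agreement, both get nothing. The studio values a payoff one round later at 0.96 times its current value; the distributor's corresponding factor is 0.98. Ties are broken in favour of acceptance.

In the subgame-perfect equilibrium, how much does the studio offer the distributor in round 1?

Round 3 (the studio proposes): rejection yields 0 for the distributor; the studio offers 0 and keeps 300.
Round 2 (the distributor proposes): the studio can get 300 next round, worth 0.96 × 300 = 288 now, so the distributor offers 288, keeping 12.
Round 1 (the studio proposes): the distributor can get 12 next round, worth 0.98 × 12 = 11.76 now; the studio offers that and keeps 288.24.

11.76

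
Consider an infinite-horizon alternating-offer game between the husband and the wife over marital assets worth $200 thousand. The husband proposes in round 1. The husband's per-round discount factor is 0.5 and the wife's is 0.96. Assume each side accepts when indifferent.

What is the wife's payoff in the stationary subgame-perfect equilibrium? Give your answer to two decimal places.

When the husband proposes, the wife accepts any offer worth at least 0.96 times what the wife would get by proposing next round; and vice versa.
This gives x = 200 − 0.96y and y = 200 − 0.5x, where x and y are each side's share when it proposes.
Hence (1 − 0.96·0.5)x = 200(1 − 0.96), i.e. 0.52·x = 8.
x ≈ 15.3846; the wife's share is 200 − x ≈ 184.6154.

184.62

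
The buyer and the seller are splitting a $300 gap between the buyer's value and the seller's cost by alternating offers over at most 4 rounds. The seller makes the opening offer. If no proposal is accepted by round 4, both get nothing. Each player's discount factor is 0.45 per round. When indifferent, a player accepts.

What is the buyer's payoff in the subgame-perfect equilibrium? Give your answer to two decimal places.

101.59

Round 4 (the buyer proposes): rejection yields 0 for the seller; the buyer offers 0 and keeps 300.
Round 3 (the seller proposes): the buyer can get 300 next round, worth 0.45 × 300 = 135 now; the seller offers that and keeps 165.
Round 2 (the buyer proposes): the seller can get 165 next round, worth 0.45 × 165 = 74.25 now, so the buyer offers 74.25, keeping 225.75.
Round 1 (the seller proposes): the buyer can get 225.75 next round, worth 0.45 × 225.75 = 101.5875 now, so the seller offers 101.5875, keeping 198.4125.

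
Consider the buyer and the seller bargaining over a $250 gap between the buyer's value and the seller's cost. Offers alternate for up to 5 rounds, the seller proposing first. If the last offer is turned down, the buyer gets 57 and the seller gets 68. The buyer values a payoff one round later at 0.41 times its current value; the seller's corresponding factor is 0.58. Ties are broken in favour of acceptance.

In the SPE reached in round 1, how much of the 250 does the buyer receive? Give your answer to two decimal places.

56.51

Round 5 (the seller proposes): the buyer gets 57 if talks fail, so the seller offers 57 and keeps 193.
Round 4 (the buyer proposes): the seller can get 193 next round, worth 0.58 × 193 = 111.94 now, so the buyer offers 111.94, keeping 138.06.
Round 3 (the seller proposes): the buyer can get 138.06 next round, worth 0.41 × 138.06 = 56.6046 now, so the seller offers 56.6046, keeping 193.3954.
Round 2 (the buyer proposes): the seller can get 193.3954 next round, worth 0.58 × 193.3954 = 112.169332 now; the buyer offers that and keeps 137.830668.
Round 1 (the seller proposes): the buyer can get 137.830668 next round, worth 0.41 × 137.830668 = 56.51057388 now, so the seller offers 56.51057388, keeping 193.48942612.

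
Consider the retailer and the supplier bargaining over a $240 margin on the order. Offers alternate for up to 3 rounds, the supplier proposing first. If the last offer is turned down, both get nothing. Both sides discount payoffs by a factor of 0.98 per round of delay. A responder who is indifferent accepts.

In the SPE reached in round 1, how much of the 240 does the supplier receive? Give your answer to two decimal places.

235.30

Round 3 (the supplier proposes): rejection yields 0 for the retailer; the supplier offers 0 and keeps 240.
Round 2 (the retailer proposes): the supplier can get 240 next round, worth 0.98 × 240 = 235.2 now, so the retailer offers 235.2, keeping 4.8.
Round 1 (the supplier proposes): the retailer can get 4.8 next round, worth 0.98 × 4.8 = 4.704 now. The supplier offers 4.704 and keeps 240 − 4.704 = 235.296.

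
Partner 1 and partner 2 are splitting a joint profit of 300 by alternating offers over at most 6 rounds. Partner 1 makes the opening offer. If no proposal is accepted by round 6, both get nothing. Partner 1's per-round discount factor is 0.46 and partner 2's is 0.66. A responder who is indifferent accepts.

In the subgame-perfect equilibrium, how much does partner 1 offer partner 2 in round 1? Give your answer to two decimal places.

157.63

Round 6 (partner 2 proposes): partner 1 will accept anything ≥ 0, so partner 2 offers 0 and keeps 300.
Round 5 (partner 1 proposes): partner 2 can get 300 next round, worth 0.66 × 300 = 198 now, so partner 1 offers 198, keeping 102.
Round 4 (partner 2 proposes): partner 1 can get 102 next round, worth 0.46 × 102 = 46.92 now; partner 2 offers that and keeps 253.08.
Round 3 (partner 1 proposes): partner 2 can get 253.08 next round, worth 0.66 × 253.08 = 167.0328 now. Partner 1 offers 167.0328 and keeps 300 − 167.0328 = 132.9672.
Round 2 (partner 2 proposes): partner 1 can get 132.9672 next round, worth 0.46 × 132.9672 = 61.164912 now; partner 2 offers that and keeps 238.835088.
Round 1 (partner 1 proposes): partner 2 can get 238.835088 next round, worth 0.66 × 238.835088 = 157.63115808 now. Partner 1 offers 157.63115808 and keeps 300 − 157.63115808 = 142.36884192.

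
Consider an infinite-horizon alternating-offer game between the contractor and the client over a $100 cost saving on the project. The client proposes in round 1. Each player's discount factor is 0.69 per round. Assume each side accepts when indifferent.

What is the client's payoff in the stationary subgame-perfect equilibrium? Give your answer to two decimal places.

When the client proposes, the contractor accepts any offer worth at least 0.69 times what the contractor would get by proposing next round; and vice versa.
This gives x = 100 − 0.69y and y = 100 − 0.69x, where x and y are each side's share when it proposes.
Hence (1 − 0.69·0.69)x = 100(1 − 0.69), i.e. 0.5239·x = 31.
x ≈ 59.1716; the contractor's share is 100 − x ≈ 40.8284.

59.17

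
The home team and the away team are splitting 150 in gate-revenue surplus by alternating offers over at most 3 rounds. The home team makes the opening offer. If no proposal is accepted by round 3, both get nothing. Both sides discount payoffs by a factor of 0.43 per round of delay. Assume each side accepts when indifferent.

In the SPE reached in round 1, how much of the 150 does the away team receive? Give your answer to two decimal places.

36.77

Round 3 (the home team proposes): the away team will accept anything ≥ 0, so the home team offers 0 and keeps 150.
Round 2 (the away team proposes): the home team can get 150 next round, worth 0.43 × 150 = 64.5 now; the away team offers that and keeps 85.5.
Round 1 (the home team proposes): the away team can get 85.5 next round, worth 0.43 × 85.5 = 36.765 now, so the home team offers 36.765, keeping 113.235.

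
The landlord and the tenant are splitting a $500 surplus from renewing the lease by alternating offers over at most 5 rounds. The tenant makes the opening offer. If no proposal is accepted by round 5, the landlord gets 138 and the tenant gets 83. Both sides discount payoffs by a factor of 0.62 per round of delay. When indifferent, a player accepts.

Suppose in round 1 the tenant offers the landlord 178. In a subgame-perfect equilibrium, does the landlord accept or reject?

Work out the landlord's continuation value if the offer is rejected.
Round 5 (the tenant proposes): the landlord gets 138 if talks fail, so the tenant offers 138 and keeps 362.
Round 4 (the landlord proposes): the tenant can get 362 next round, worth 0.62 × 362 = 224.44 now. The landlord offers 224.44 and keeps 500 − 224.44 = 275.56.
Round 3 (the tenant proposes): the landlord can get 275.56 next round, worth 0.62 × 275.56 = 170.8472 now. The tenant offers 170.8472 and keeps 500 − 170.8472 = 329.1528.
Round 2 (the landlord proposes): the tenant can get 329.1528 next round, worth 0.62 × 329.1528 = 204.074736 now. The landlord offers 204.074736 and keeps 500 − 204.074736 = 295.925264.
So by rejecting in round 1, the landlord gets 295.925264 next round, worth 0.62 × 295.925264 = 183.47366368 now.
Offer 178 < 183.47366368, so the landlord rejects.

Reject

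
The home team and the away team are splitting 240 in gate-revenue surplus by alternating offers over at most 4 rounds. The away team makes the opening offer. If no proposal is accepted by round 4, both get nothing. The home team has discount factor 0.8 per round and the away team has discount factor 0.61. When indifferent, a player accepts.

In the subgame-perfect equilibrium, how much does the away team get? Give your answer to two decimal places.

Round 4 (the home team proposes): the away team will accept anything ≥ 0, so the home team offers 0 and keeps 240.
Round 3 (the away team proposes): the home team can get 240 next round, worth 0.8 × 240 = 192 now, so the away team offers 192, keeping 48.
Round 2 (the home team proposes): the away team can get 48 next round, worth 0.61 × 48 = 29.28 now. The home team offers 29.28 and keeps 240 − 29.28 = 210.72.
Round 1 (the away team proposes): the home team can get 210.72 next round, worth 0.8 × 210.72 = 168.576 now; the away team offers that and keeps 71.424.

71.42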